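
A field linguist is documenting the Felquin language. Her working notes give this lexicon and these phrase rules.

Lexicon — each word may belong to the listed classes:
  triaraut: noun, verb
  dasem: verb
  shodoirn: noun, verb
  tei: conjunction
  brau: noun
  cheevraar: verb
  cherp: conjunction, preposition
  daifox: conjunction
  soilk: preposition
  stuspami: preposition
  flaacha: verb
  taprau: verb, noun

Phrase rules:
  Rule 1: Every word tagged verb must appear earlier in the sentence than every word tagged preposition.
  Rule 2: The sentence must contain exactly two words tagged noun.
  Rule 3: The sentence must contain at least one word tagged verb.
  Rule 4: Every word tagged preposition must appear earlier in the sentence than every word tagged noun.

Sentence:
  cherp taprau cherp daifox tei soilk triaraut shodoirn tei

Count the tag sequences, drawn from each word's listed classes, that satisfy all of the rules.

2

Candidates per position — 1:cherp {conjunction,preposition}; 2:taprau {verb,noun}; 3:cherp {conjunction,preposition}; 4:daifox {conjunction}; 5:tei {conjunction}; 6:soilk {preposition}; 7:triaraut {noun,verb}; 8:shodoirn {noun,verb}; 9:tei {conjunction}.
There are 32 candidate sequences in total.
The sequences that satisfy every rule: conjunction verb conjunction conjunction conjunction preposition noun noun conjunction; conjunction verb preposition conjunction conjunction preposition noun noun conjunction.
Count = 2.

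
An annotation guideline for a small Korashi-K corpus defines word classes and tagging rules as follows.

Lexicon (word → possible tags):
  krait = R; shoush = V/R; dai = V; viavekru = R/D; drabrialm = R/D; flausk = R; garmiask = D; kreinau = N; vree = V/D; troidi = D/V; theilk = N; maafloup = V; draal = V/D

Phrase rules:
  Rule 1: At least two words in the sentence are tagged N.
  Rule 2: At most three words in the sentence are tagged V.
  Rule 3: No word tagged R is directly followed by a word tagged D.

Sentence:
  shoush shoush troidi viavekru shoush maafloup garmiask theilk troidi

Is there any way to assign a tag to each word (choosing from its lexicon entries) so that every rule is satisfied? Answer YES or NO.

Candidates per position — 1:shoush {V,R}; 2:shoush {V,R}; 3:troidi {D,V}; 4:viavekru {R,D}; 5:shoush {V,R}; 6:maafloup {V}; 7:garmiask {D}; 8:theilk {N}; 9:troidi {D,V}.
Rule 1 cannot be satisfied by any choice of tags from the lexicon.
So there is no consistent tagging.

NO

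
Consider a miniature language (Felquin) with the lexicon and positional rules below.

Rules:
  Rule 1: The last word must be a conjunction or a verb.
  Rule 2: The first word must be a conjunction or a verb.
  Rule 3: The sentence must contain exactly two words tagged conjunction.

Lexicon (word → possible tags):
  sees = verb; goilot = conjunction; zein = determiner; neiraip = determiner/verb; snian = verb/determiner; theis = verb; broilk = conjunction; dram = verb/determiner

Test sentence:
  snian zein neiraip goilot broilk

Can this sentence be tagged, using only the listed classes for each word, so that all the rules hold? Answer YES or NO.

Candidates per position — 1:snian {verb,determiner}; 2:zein {determiner}; 3:neiraip {determiner,verb}; 4:goilot {conjunction}; 5:broilk {conjunction}.
One satisfying assignment: verb determiner determiner conjunction conjunction.
Rule-by-rule: rule 1 ok; rule 2 ok; rule 3 ok.

YES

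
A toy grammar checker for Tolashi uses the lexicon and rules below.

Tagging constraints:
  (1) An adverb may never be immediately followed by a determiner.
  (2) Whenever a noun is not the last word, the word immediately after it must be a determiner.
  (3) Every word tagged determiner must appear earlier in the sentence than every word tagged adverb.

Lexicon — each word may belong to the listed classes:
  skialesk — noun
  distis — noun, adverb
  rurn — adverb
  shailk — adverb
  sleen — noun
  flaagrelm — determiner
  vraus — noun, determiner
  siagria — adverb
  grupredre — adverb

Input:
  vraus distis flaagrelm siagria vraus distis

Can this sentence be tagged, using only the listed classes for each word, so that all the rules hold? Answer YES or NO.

Candidates per position — 1:vraus {noun,determiner}; 2:distis {noun,adverb}; 3:flaagrelm {determiner}; 4:siagria {adverb}; 5:vraus {noun,determiner}; 6:distis {noun,adverb}.
Every candidate sequence violates at least one rule; no consistent tagging exists.

NO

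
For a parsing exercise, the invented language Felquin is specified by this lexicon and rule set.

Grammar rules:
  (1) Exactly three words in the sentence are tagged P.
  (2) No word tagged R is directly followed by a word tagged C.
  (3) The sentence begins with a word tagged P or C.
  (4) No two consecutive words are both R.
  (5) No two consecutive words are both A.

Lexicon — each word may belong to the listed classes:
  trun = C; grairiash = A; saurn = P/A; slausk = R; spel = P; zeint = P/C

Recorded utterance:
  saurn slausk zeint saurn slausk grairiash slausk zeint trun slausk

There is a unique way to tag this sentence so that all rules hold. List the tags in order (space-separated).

Candidates per position — 1:saurn {P,A}; 2:slausk {R}; 3:zeint {P,C}; 4:saurn {P,A}; 5:slausk {R}; 6:grairiash {A}; 7:slausk {R}; 8:zeint {P,C}; 9:trun {C}; 10:slausk {R}.
If word 1 were A, no tagging could satisfy rule 3; so word 1 is P.
If word 3 were C, no tagging could satisfy rule 2; so word 3 is P.
If word 8 were C, no tagging could satisfy rule 2; so word 8 is P.
If word 4 were P, no tagging could satisfy rule 1; so word 4 is A.
The only consistent sequence is: P R P A R A R P C R.
Verifying each rule — rule 1 ✓; rule 2 ✓; rule 3 ✓; rule 4 ✓; rule 5 ✓.

P R P A R A R P C R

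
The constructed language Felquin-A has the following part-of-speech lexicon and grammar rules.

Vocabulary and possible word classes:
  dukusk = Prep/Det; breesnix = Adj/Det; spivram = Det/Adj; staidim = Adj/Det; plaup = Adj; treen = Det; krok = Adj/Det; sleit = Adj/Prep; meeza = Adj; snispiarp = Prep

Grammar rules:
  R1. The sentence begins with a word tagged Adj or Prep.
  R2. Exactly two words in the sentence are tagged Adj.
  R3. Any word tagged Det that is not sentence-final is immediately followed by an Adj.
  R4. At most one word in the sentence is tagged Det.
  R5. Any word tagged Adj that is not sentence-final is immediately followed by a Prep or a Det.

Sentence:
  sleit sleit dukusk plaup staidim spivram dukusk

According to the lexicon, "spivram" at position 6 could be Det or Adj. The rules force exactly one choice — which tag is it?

Adj

Candidates per position — 1:sleit {Adj,Prep}; 2:sleit {Adj,Prep}; 3:dukusk {Prep,Det}; 4:plaup {Adj}; 5:staidim {Adj,Det}; 6:spivram {Det,Adj}; 7:dukusk {Prep,Det}.
Position 5: Adj is ruled out by rule 5; that leaves Det.
Position 6: Det is ruled out by rule 3; that leaves Adj.
Position 7: Det is ruled out by rule 4; that leaves Prep.
Position 1: Adj is ruled out by rule 2; that leaves Prep.
Position 2: Adj is ruled out by rule 2; that leaves Prep.
Position 3: Det is ruled out by rule 4; that leaves Prep.
The unique satisfying tagging is: Prep Prep Prep Adj Det Adj Prep.
Checking: rule 1 ✓; rule 2 ✓; rule 3 ✓; rule 4 ✓; rule 5 ✓.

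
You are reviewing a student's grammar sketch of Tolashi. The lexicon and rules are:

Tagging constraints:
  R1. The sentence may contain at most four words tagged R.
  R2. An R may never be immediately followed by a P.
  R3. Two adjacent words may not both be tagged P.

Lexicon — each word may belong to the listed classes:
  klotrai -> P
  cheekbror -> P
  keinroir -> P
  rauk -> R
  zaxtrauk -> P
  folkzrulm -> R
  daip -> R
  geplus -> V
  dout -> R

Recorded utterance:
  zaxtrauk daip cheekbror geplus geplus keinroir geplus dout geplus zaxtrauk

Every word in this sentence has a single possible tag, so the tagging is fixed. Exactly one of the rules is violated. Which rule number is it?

Fixed tagging: P R P V V P V R V P.
Applying the rules: R1 ✓, R2 ✗, R3 ✓.
Only rule 2 fails.

2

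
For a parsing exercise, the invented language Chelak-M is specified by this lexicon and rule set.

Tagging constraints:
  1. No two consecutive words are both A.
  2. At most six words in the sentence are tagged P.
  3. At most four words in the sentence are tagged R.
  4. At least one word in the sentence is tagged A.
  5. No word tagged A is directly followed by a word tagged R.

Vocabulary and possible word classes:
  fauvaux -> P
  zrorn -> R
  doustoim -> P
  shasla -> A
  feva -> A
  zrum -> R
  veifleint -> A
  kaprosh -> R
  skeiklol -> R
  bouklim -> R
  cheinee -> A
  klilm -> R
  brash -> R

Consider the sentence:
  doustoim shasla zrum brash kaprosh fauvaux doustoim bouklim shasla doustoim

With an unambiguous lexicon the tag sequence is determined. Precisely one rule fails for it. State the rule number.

5

Fixed tagging: P A R R R P P R A P.
Applying the rules: R1 pass, R2 pass, R3 pass, R4 pass, R5 fail.
Only rule 5 fails.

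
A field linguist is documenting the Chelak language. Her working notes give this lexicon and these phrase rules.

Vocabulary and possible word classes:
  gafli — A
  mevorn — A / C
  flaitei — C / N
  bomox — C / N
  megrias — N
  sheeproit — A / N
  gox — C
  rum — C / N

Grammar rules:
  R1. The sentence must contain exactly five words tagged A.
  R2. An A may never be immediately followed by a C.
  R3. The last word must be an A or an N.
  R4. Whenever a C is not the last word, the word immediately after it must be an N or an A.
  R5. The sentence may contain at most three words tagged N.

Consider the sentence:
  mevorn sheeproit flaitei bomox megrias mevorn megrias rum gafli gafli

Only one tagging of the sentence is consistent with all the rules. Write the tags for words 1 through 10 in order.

A A N C N A N C A A

Candidates per position — 1:mevorn {A,C}; 2:sheeproit {A,N}; 3:flaitei {C,N}; 4:bomox {C,N}; 5:megrias {N}; 6:mevorn {A,C}; 7:megrias {N}; 8:rum {C,N}; 9:gafli {A}; 10:gafli {A}.
Position 1: C is ruled out by rule 1; that leaves A.
Position 2: N is ruled out by rule 1; that leaves A.
Position 3: C is ruled out by rule 2; that leaves N.
Position 4: N is ruled out by rule 5; that leaves C.
Position 6: C is ruled out by rule 1; that leaves A.
Position 8: N is ruled out by rule 5; that leaves C.
The unique satisfying tagging is: A A N C N A N C A A.
Verifying each rule — rule 1 ✓; rule 2 ✓; rule 3 ✓; rule 4 ✓; rule 5 ✓.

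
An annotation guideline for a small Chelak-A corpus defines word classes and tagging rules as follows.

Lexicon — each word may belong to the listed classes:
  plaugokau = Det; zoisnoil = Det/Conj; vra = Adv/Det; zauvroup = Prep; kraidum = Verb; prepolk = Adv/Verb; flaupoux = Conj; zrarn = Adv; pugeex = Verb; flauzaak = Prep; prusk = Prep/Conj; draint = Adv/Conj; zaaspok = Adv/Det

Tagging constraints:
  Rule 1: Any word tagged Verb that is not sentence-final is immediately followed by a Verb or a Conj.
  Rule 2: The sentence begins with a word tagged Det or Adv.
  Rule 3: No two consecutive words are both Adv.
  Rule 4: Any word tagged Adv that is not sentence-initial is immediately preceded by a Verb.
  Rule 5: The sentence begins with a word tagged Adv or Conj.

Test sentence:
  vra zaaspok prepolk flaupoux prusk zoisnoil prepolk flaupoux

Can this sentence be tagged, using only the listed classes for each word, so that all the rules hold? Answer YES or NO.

YES

Candidates per position — 1:vra {Adv,Det}; 2:zaaspok {Adv,Det}; 3:prepolk {Adv,Verb}; 4:flaupoux {Conj}; 5:prusk {Prep,Conj}; 6:zoisnoil {Det,Conj}; 7:prepolk {Adv,Verb}; 8:flaupoux {Conj}.
One satisfying assignment: Adv Det Verb Conj Conj Det Verb Conj.
Check: rule 1 ✓; rule 2 ✓; rule 3 ✓; rule 4 ✓; rule 5 ✓.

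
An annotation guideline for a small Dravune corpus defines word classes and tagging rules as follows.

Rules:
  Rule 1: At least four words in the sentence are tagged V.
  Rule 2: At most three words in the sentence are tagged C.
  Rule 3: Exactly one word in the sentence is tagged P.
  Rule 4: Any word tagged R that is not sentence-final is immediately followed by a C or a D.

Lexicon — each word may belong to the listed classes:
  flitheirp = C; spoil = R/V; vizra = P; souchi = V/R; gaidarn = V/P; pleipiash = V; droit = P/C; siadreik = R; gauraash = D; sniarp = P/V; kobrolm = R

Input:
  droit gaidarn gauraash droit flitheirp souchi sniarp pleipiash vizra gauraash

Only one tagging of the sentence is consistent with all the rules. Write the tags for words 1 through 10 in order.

C V D C C V V V P D

Candidates per position — 1:droit {P,C}; 2:gaidarn {V,P}; 3:gauraash {D}; 4:droit {P,C}; 5:flitheirp {C}; 6:souchi {V,R}; 7:sniarp {P,V}; 8:pleipiash {V}; 9:vizra {P}; 10:gauraash {D}.
At position 1, choosing P makes rule 3 impossible to satisfy; hence C.
At position 2, choosing P makes rule 1 impossible to satisfy; hence V.
At position 4, choosing P makes rule 3 impossible to satisfy; hence C.
At position 6, choosing R makes rule 1 impossible to satisfy; hence V.
At position 7, choosing P makes rule 1 impossible to satisfy; hence V.
The unique satisfying tagging is: C V D C C V V V P D.
Check: rule 1 ✓; rule 2 ✓; rule 3 ✓; rule 4 ✓.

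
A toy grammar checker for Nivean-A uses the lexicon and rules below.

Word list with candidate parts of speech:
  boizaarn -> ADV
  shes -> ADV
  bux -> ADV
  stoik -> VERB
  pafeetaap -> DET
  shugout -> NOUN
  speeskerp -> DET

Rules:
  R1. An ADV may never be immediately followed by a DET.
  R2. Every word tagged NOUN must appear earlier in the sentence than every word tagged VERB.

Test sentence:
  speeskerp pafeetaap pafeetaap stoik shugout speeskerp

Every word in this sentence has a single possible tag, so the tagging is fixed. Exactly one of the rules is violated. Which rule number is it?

Fixed tagging: DET DET DET VERB NOUN DET.
Rule check: R1 holds, R2 violated.
Only rule 2 fails.

2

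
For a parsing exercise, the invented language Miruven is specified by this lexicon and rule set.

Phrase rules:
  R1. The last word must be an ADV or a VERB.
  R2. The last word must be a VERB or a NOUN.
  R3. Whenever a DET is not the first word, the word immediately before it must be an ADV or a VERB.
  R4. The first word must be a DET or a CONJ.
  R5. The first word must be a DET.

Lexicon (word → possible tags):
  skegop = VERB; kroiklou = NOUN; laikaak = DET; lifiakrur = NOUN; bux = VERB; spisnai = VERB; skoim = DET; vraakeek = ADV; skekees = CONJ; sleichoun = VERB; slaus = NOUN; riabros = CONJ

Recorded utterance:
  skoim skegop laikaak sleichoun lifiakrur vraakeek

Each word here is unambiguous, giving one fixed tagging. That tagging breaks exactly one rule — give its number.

2

Fixed tagging: DET VERB DET VERB NOUN ADV.
Rule check: R1 pass, R2 fail, R3 pass, R4 pass, R5 pass.
Only rule 2 fails.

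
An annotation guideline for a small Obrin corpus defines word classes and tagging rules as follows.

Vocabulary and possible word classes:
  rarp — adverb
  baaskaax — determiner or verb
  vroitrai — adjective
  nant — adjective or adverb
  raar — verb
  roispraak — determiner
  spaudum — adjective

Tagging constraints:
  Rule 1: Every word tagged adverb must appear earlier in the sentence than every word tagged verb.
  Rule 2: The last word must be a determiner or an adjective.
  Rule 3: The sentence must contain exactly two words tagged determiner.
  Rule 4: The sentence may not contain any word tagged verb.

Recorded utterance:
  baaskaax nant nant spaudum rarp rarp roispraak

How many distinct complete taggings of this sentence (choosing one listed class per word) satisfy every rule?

Candidates per position — 1:baaskaax {determiner,verb}; 2:nant {adjective,adverb}; 3:nant {adjective,adverb}; 4:spaudum {adjective}; 5:rarp {adverb}; 6:rarp {adverb}; 7:roispraak {determiner}.
There are 8 candidate sequences in total.
The sequences that satisfy every rule: determiner adjective adjective adjective adverb adverb determiner; determiner adjective adverb adjective adverb adverb determiner; determiner adverb adjective adjective adverb adverb determiner; determiner adverb adverb adjective adverb adverb determiner.
Count = 4.

4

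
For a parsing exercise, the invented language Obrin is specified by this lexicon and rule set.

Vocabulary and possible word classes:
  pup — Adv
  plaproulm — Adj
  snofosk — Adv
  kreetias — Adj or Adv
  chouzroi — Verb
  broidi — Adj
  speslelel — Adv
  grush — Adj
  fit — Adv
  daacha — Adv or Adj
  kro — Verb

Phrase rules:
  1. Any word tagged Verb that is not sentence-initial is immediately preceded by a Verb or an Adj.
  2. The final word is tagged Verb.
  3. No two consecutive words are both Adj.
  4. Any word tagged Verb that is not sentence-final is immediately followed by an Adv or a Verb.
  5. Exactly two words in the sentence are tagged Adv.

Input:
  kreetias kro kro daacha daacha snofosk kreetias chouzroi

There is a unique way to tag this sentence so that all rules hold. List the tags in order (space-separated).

Adj Verb Verb Adv Adj Adv Adj Verb

Candidates per position — 1:kreetias {Adj,Adv}; 2:kro {Verb}; 3:kro {Verb}; 4:daacha {Adv,Adj}; 5:daacha {Adv,Adj}; 6:snofosk {Adv}; 7:kreetias {Adj,Adv}; 8:chouzroi {Verb}.
Position 1: tagging it Adv would leave rule 1 unsatisfiable, so it must be Adj.
Position 4: tagging it Adj would leave rule 4 unsatisfiable, so it must be Adv.
Position 5: tagging it Adv would leave rule 5 unsatisfiable, so it must be Adj.
Position 7: tagging it Adv would leave rule 1 unsatisfiable, so it must be Adj.
So the tagging must be: Adj Verb Verb Adv Adj Adv Adj Verb.
Checking: rule 1 satisfied; rule 2 satisfied; rule 3 satisfied; rule 4 satisfied; rule 5 satisfied.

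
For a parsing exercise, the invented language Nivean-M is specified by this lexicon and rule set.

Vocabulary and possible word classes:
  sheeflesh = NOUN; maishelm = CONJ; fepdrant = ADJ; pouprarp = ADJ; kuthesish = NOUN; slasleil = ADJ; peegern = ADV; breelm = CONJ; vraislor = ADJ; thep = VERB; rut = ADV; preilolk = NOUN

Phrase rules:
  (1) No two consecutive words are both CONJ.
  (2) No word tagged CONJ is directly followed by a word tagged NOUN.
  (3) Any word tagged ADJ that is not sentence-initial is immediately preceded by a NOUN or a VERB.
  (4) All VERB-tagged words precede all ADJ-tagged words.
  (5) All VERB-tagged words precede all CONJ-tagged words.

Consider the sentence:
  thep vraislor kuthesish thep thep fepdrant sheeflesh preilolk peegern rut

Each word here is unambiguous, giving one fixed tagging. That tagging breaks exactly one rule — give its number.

Fixed tagging: VERB ADJ NOUN VERB VERB ADJ NOUN NOUN ADV ADV.
Applying the rules: R1 ✓, R2 ✓, R3 ✓, R4 ✗, R5 ✓.
Only rule 4 fails.

4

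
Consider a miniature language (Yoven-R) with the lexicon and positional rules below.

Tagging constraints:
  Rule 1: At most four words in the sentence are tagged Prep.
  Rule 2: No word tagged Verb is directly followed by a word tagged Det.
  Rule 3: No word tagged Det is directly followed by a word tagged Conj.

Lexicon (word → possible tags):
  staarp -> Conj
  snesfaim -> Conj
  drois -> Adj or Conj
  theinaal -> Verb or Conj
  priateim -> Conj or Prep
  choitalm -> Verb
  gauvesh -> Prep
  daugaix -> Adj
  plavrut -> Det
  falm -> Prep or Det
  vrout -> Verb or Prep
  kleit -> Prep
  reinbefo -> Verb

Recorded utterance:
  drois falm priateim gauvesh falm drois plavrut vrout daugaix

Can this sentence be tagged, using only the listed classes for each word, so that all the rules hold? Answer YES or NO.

YES

Candidates per position — 1:drois {Adj,Conj}; 2:falm {Prep,Det}; 3:priateim {Conj,Prep}; 4:gauvesh {Prep}; 5:falm {Prep,Det}; 6:drois {Adj,Conj}; 7:plavrut {Det}; 8:vrout {Verb,Prep}; 9:daugaix {Adj}.
One satisfying assignment: Conj Prep Prep Prep Det Adj Det Prep Adj.
Checking: rule 1 ✓; rule 2 ✓; rule 3 ✓.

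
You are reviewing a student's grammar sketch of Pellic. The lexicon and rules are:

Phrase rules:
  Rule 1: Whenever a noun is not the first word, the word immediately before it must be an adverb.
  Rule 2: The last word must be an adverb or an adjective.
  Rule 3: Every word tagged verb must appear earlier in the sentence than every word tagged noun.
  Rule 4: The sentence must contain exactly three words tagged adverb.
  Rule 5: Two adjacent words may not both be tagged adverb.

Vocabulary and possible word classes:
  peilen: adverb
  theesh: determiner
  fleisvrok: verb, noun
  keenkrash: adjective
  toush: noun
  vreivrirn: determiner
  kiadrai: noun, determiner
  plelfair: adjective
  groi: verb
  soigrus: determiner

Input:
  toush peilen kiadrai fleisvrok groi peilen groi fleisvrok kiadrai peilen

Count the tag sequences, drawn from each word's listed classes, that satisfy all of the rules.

Candidates per position — 1:toush {noun}; 2:peilen {adverb}; 3:kiadrai {noun,determiner}; 4:fleisvrok {verb,noun}; 5:groi {verb}; 6:peilen {adverb}; 7:groi {verb}; 8:fleisvrok {verb,noun}; 9:kiadrai {noun,determiner}; 10:peilen {adverb}.
There are 16 candidate sequences in total.
Rule 3 cannot be satisfied by any choice of tags from the lexicon.
So there is no consistent tagging.
Count = 0.

0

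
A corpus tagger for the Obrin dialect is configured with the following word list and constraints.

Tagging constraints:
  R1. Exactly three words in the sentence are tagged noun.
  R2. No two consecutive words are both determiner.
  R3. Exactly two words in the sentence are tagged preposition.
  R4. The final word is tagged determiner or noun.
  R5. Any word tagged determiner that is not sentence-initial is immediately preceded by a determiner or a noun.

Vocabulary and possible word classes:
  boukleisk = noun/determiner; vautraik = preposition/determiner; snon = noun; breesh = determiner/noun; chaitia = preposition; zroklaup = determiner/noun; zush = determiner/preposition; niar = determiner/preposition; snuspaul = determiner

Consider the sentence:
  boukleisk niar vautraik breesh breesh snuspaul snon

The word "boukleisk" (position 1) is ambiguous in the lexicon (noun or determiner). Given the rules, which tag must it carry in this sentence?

Candidates per position — 1:boukleisk {noun,determiner}; 2:niar {determiner,preposition}; 3:vautraik {preposition,determiner}; 4:breesh {determiner,noun}; 5:breesh {determiner,noun}; 6:snuspaul {determiner}; 7:snon {noun}.
If word 2 were determiner, no tagging could satisfy rule 3; so word 2 is preposition.
If word 3 were determiner, no tagging could satisfy rule 3; so word 3 is preposition.
If word 4 were determiner, no tagging could satisfy rule 5; so word 4 is noun.
If word 5 were determiner, no tagging could satisfy rule 2; so word 5 is noun.
If word 1 were noun, no tagging could satisfy rule 1; so word 1 is determiner.
So the tagging must be: determiner preposition preposition noun noun determiner noun.
Verifying each rule — rule 1 ✓; rule 2 ✓; rule 3 ✓; rule 4 ✓; rule 5 ✓.

determiner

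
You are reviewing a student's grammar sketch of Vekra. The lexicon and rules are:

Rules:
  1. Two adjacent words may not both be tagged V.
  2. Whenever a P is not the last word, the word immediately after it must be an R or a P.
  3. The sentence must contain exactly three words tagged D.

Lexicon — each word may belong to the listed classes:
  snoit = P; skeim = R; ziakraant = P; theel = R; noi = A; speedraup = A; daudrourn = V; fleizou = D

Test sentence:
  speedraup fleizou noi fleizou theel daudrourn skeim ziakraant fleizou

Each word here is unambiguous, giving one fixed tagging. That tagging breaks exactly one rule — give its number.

2

Fixed tagging: A D A D R V R P D.
Applying the rules: R1 holds, R2 violated, R3 holds.
Only rule 2 fails.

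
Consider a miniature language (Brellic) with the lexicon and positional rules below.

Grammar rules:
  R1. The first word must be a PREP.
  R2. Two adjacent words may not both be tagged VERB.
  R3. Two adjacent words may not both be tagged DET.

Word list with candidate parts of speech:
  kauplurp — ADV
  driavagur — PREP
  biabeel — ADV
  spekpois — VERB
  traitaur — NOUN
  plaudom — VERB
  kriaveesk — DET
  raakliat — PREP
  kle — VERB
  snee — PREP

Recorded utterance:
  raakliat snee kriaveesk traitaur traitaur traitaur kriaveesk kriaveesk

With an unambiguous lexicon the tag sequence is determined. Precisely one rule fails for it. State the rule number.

Fixed tagging: PREP PREP DET NOUN NOUN NOUN DET DET.
Rule check: R1 ✓, R2 ✓, R3 ✗.
Only rule 3 fails.

3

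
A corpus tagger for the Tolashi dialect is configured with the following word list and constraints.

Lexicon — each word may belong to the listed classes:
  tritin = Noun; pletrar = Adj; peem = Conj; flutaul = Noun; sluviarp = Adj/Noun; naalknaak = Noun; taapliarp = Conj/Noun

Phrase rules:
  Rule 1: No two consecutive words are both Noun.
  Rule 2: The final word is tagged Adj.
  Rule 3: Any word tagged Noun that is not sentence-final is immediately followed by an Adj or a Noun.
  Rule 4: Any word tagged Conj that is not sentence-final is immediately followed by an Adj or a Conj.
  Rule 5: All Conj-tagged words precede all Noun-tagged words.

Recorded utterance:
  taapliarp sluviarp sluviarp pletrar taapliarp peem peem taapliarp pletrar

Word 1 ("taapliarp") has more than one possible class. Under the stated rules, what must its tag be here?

Conj

Candidates per position — 1:taapliarp {Conj,Noun}; 2:sluviarp {Adj,Noun}; 3:sluviarp {Adj,Noun}; 4:pletrar {Adj}; 5:taapliarp {Conj,Noun}; 6:peem {Conj}; 7:peem {Conj}; 8:taapliarp {Conj,Noun}; 9:pletrar {Adj}.
Position 1: tagging it Noun would leave rule 5 unsatisfiable, so it must be Conj.
Position 2: tagging it Noun would leave rule 4 unsatisfiable, so it must be Adj.
Position 3: tagging it Noun would leave rule 5 unsatisfiable, so it must be Adj.
Position 5: tagging it Noun would leave rule 3 unsatisfiable, so it must be Conj.
Position 8: tagging it Noun would leave rule 4 unsatisfiable, so it must be Conj.
So the tagging must be: Conj Adj Adj Adj Conj Conj Conj Conj Adj.
Checking: rule 1 ✓; rule 2 ✓; rule 3 ✓; rule 4 ✓; rule 5 ✓.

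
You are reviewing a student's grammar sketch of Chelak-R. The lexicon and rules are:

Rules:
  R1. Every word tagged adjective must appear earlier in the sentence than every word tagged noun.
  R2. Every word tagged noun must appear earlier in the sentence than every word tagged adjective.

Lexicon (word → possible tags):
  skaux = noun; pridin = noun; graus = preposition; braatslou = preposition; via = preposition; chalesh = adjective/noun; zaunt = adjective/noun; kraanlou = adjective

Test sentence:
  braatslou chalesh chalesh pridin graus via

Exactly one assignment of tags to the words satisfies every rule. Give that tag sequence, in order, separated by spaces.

preposition noun noun noun preposition preposition

Candidates per position — 1:braatslou {preposition}; 2:chalesh {adjective,noun}; 3:chalesh {adjective,noun}; 4:pridin {noun}; 5:graus {preposition}; 6:via {preposition}.
Position 2: adjective is ruled out by rule 2; that leaves noun.
Position 3: adjective is ruled out by rule 1; that leaves noun.
The only consistent sequence is: preposition noun noun noun preposition preposition.
Verifying each rule — rule 1 holds; rule 2 holds.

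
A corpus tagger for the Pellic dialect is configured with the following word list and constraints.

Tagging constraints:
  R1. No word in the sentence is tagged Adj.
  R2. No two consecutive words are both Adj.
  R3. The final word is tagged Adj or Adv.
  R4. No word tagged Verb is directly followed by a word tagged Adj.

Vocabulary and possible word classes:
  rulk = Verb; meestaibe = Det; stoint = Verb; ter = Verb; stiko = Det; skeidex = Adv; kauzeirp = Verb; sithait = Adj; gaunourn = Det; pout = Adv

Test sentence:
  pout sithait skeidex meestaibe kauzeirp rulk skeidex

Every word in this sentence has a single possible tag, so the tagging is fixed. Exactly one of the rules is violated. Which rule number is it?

1

Fixed tagging: Adv Adj Adv Det Verb Verb Adv.
Checking each rule: R1 fail, R2 pass, R3 pass, R4 pass.
Only rule 1 fails.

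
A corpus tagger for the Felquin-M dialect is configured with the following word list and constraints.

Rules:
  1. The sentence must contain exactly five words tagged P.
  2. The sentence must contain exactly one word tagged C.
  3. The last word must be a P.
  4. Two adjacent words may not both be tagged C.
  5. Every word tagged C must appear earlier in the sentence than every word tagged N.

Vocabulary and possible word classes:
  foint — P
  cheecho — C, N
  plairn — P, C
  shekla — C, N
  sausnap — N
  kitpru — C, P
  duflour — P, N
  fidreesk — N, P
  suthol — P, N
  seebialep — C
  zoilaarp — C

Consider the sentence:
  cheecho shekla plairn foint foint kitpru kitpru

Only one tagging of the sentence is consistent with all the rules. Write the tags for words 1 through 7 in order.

C N P P P P P

Candidates per position — 1:cheecho {C,N}; 2:shekla {C,N}; 3:plairn {P,C}; 4:foint {P}; 5:foint {P}; 6:kitpru {C,P}; 7:kitpru {C,P}.
Position 3: tagging it C would leave rule 1 unsatisfiable, so it must be P.
Position 6: tagging it C would leave rule 1 unsatisfiable, so it must be P.
Position 7: tagging it C would leave rule 1 unsatisfiable, so it must be P.
The remaining ambiguous positions (1, 2) are resolved jointly — only one combination satisfies every rule.
The only consistent sequence is: C N P P P P P.
Checking: rule 1 satisfied; rule 2 satisfied; rule 3 satisfied; rule 4 satisfied; rule 5 satisfied.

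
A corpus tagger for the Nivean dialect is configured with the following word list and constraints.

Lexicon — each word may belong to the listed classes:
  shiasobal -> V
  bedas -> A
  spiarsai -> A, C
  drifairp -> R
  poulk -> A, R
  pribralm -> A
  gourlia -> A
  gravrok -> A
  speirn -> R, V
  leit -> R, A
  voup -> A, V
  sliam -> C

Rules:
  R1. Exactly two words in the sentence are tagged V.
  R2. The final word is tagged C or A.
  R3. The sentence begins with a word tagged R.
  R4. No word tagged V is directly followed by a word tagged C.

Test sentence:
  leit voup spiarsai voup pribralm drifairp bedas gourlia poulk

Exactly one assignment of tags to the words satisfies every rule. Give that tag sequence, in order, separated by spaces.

Candidates per position — 1:leit {R,A}; 2:voup {A,V}; 3:spiarsai {A,C}; 4:voup {A,V}; 5:pribralm {A}; 6:drifairp {R}; 7:bedas {A}; 8:gourlia {A}; 9:poulk {A,R}.
At position 1, choosing A makes rule 3 impossible to satisfy; hence R.
At position 2, choosing A makes rule 1 impossible to satisfy; hence V.
At position 3, choosing C makes rule 4 impossible to satisfy; hence A.
At position 4, choosing A makes rule 1 impossible to satisfy; hence V.
At position 9, choosing R makes rule 2 impossible to satisfy; hence A.
The only consistent sequence is: R V A V A R A A A.
Verifying each rule — rule 1 ✓; rule 2 ✓; rule 3 ✓; rule 4 ✓.

R V A V A R A A A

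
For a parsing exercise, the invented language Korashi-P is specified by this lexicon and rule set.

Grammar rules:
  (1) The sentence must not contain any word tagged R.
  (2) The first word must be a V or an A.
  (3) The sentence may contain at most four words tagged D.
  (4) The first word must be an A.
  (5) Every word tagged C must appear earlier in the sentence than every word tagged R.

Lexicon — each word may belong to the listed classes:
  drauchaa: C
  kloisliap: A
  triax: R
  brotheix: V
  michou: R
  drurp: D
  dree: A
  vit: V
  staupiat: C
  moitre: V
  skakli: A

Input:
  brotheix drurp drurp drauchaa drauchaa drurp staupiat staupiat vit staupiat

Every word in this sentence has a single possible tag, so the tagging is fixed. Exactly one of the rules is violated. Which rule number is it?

Fixed tagging: V D D C C D C C V C.
Checking each rule: R1 pass, R2 pass, R3 pass, R4 fail, R5 pass.
Only rule 4 fails.

4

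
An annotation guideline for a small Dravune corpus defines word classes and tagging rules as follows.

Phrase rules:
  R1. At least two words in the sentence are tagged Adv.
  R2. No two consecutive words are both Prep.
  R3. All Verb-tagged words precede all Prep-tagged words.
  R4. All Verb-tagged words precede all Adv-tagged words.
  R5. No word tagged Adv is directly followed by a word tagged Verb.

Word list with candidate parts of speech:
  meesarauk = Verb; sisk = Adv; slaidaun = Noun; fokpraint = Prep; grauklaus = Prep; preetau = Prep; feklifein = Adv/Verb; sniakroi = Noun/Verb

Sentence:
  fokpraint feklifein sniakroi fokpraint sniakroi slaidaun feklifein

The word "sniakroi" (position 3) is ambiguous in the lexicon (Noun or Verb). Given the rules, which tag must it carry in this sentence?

Candidates per position — 1:fokpraint {Prep}; 2:feklifein {Adv,Verb}; 3:sniakroi {Noun,Verb}; 4:fokpraint {Prep}; 5:sniakroi {Noun,Verb}; 6:slaidaun {Noun}; 7:feklifein {Adv,Verb}.
Word 2 cannot be Verb — rule 1 would then fail for every completion. It is Adv.
Word 3 cannot be Verb — rule 3 would then fail for every completion. It is Noun.
Word 5 cannot be Verb — rule 3 would then fail for every completion. It is Noun.
Word 7 cannot be Verb — rule 1 would then fail for every completion. It is Adv.
That leaves exactly one tagging: Prep Adv Noun Prep Noun Noun Adv.
Check: rule 1 ✓; rule 2 ✓; rule 3 ✓; rule 4 ✓; rule 5 ✓.

Noun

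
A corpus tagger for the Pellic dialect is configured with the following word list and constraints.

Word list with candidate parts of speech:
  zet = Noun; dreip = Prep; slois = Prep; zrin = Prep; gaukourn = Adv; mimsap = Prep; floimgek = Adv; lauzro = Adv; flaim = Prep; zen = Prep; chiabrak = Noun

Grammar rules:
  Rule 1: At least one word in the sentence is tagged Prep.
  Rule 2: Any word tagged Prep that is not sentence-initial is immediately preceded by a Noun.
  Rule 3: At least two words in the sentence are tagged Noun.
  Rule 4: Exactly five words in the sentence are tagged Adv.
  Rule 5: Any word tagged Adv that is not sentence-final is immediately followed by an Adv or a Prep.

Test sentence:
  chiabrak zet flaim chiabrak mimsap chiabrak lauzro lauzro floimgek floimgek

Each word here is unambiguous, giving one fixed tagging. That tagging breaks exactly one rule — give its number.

4

Fixed tagging: Noun Noun Prep Noun Prep Noun Adv Adv Adv Adv.
Applying the rules: R1 ok, R2 ok, R3 ok, R4 fails, R5 ok.
Only rule 4 fails.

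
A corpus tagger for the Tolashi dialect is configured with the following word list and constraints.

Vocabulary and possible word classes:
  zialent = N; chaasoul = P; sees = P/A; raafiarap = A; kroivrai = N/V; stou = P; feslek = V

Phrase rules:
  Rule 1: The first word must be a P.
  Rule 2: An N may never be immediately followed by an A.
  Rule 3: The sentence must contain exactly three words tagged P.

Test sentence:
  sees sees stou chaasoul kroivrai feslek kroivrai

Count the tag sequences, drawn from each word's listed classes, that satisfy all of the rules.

Candidates per position — 1:sees {P,A}; 2:sees {P,A}; 3:stou {P}; 4:chaasoul {P}; 5:kroivrai {N,V}; 6:feslek {V}; 7:kroivrai {N,V}.
There are 16 candidate sequences in total.
The sequences that satisfy every rule: P A P P N V N; P A P P N V V; P A P P V V N; P A P P V V V.
Count = 4.

4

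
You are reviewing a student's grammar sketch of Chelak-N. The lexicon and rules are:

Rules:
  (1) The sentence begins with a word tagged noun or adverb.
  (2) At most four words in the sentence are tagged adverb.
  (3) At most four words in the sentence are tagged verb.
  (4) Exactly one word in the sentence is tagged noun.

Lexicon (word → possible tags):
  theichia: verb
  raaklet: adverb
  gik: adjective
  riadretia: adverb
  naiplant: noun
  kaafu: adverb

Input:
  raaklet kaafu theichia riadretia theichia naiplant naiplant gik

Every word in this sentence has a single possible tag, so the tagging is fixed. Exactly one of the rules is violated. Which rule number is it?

4

Fixed tagging: adverb adverb verb adverb verb noun noun adjective.
Checking each rule: R1 holds, R2 holds, R3 holds, R4 violated.
Only rule 4 fails.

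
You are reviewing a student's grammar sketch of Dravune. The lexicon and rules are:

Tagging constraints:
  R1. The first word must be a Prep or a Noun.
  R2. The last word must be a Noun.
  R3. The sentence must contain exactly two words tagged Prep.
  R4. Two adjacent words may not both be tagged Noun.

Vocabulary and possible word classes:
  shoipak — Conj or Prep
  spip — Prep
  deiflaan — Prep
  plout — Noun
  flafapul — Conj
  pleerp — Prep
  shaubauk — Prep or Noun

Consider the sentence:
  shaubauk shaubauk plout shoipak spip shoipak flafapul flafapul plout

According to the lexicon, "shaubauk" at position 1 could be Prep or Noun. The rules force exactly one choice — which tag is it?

Noun

Candidates per position — 1:shaubauk {Prep,Noun}; 2:shaubauk {Prep,Noun}; 3:plout {Noun}; 4:shoipak {Conj,Prep}; 5:spip {Prep}; 6:shoipak {Conj,Prep}; 7:flafapul {Conj}; 8:flafapul {Conj}; 9:plout {Noun}.
Position 2: tagging it Noun would leave rule 4 unsatisfiable, so it must be Prep.
Position 4: tagging it Prep would leave rule 3 unsatisfiable, so it must be Conj.
Position 6: tagging it Prep would leave rule 3 unsatisfiable, so it must be Conj.
Position 1: tagging it Prep would leave rule 3 unsatisfiable, so it must be Noun.
So the tagging must be: Noun Prep Noun Conj Prep Conj Conj Conj Noun.
Check: rule 1 satisfied; rule 2 satisfied; rule 3 satisfied; rule 4 satisfied.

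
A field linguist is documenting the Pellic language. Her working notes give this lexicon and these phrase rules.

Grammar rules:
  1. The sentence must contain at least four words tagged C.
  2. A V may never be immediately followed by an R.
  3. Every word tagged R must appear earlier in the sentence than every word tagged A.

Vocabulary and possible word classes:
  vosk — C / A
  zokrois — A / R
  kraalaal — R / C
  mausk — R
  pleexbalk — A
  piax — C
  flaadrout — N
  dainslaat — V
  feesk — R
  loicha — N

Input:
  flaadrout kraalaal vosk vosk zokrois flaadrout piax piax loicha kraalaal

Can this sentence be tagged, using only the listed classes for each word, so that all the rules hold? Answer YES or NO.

Candidates per position — 1:flaadrout {N}; 2:kraalaal {R,C}; 3:vosk {C,A}; 4:vosk {C,A}; 5:zokrois {A,R}; 6:flaadrout {N}; 7:piax {C}; 8:piax {C}; 9:loicha {N}; 10:kraalaal {R,C}.
One satisfying assignment: N R C C A N C C N C.
Rule-by-rule: rule 1 holds; rule 2 holds; rule 3 holds.

YES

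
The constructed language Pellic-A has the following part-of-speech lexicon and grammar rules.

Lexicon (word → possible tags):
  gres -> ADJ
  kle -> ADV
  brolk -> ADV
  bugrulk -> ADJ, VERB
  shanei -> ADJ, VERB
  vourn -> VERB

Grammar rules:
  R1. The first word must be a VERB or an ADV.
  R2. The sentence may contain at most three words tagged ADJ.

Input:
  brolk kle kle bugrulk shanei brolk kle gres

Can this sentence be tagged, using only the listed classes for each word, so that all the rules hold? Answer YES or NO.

Candidates per position — 1:brolk {ADV}; 2:kle {ADV}; 3:kle {ADV}; 4:bugrulk {ADJ,VERB}; 5:shanei {ADJ,VERB}; 6:brolk {ADV}; 7:kle {ADV}; 8:gres {ADJ}.
One satisfying assignment: ADV ADV ADV VERB ADJ ADV ADV ADJ.
Rule-by-rule: rule 1 holds; rule 2 holds.

YES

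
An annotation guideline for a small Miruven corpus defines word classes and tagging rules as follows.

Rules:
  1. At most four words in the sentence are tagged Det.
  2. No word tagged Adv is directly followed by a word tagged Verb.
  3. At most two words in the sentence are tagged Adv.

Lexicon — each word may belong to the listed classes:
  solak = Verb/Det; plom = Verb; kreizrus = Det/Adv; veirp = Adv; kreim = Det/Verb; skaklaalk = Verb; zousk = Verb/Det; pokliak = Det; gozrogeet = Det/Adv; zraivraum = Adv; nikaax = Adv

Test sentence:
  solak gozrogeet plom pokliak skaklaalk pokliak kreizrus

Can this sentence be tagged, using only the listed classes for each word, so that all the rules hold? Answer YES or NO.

YES

Candidates per position — 1:solak {Verb,Det}; 2:gozrogeet {Det,Adv}; 3:plom {Verb}; 4:pokliak {Det}; 5:skaklaalk {Verb}; 6:pokliak {Det}; 7:kreizrus {Det,Adv}.
One satisfying assignment: Verb Det Verb Det Verb Det Det.
Verifying each rule — rule 1 holds; rule 2 holds; rule 3 holds.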